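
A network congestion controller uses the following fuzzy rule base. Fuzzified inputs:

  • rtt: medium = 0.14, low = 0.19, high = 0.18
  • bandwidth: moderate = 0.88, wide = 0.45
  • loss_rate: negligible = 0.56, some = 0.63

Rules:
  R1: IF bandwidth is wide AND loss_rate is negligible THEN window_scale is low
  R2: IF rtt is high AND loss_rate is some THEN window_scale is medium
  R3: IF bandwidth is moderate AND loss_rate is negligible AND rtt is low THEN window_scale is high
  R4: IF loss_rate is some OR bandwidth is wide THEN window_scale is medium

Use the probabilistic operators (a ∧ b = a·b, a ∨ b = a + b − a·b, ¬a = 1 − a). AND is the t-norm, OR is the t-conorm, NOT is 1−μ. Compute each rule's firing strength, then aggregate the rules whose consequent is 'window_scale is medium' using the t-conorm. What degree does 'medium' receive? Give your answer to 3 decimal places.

0.820

R1: wide=0.45, negligible=0.56; AND[a·b] → w = 0.2520
R2: high=0.18, some=0.63; AND[a·b] → w = 0.1134
R3: moderate=0.88, negligible=0.56, low=0.19; AND[a·b] → w = 0.0936
R4: some=0.63, wide=0.45; OR[a + b − a·b] → w = 0.7965
Rules with consequent 'medium': {R2, R4} → strengths 0.1134, 0.7965
Aggregate via t-conorm [a + b − a·b]: 0.8196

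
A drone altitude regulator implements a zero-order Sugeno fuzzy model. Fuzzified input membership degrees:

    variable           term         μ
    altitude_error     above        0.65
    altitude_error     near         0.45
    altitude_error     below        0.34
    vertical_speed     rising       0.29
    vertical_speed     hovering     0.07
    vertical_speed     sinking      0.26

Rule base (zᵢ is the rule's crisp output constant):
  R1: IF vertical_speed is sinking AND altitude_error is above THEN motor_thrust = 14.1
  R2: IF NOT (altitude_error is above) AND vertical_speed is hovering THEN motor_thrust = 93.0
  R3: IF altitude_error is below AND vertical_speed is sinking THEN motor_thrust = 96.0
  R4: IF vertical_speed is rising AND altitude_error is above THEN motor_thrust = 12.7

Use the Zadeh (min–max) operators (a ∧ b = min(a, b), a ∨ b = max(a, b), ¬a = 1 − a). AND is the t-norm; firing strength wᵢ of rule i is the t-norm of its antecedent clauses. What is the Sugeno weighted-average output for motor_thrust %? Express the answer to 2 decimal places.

44.11

R1 (z=14.1): sinking=0.26, above=0.65; AND[min(a, b)] → w = 0.26
R2 (z=93.0): ¬above=1−0.65=0.35, hovering=0.07; AND[min(a, b)] → w = 0.07
R3 (z=96.0): below=0.34, sinking=0.26; AND[min(a, b)] → w = 0.26
R4 (z=12.7): rising=0.29, above=0.65; AND[min(a, b)] → w = 0.29
Weighted average = (0.26·14.1 + 0.07·93.0 + 0.26·96.0 + 0.29·12.7) / (0.26 + 0.07 + 0.26 + 0.29)
  = 38.8190 / 0.8800 = 44.11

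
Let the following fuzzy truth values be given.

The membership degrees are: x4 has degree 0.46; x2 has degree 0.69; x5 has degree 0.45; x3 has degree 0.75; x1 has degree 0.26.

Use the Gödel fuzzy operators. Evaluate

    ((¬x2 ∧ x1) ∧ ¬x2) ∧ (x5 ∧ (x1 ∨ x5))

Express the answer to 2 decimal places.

0.26

¬x2 = 1 − 0.69 = 0.31
¬x2 ∧ x1 = min(a, b) on (0.31, 0.26) = 0.26
¬x2 = 1 − 0.69 = 0.31
(¬x2 ∧ x1) ∧ ¬x2 = min(a, b) on (0.26, 0.31) = 0.26
x1 ∨ x5 = max(a, b) on (0.26, 0.45) = 0.45
x5 ∧ (x1 ∨ x5) = min(a, b) on (0.45, 0.45) = 0.45
((¬x2 ∧ x1) ∧ ¬x2) ∧ (x5 ∧ (x1 ∨ x5)) = min(a, b) on (0.26, 0.45) = 0.26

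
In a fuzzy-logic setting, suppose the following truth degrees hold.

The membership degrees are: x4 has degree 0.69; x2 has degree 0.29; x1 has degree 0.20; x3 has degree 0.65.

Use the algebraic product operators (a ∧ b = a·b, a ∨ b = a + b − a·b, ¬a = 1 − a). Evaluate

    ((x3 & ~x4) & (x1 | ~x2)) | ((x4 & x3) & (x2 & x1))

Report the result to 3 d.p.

~x4 = 1 − 0.6900 = 0.3100
x3 & ~x4 = a·b on (0.6500, 0.3100) = 0.2015
~x2 = 1 − 0.2900 = 0.7100
x1 | ~x2 = a + b − a·b on (0.2000, 0.7100) = 0.7680
(x3 & ~x4) & (x1 | ~x2) = a·b on (0.2015, 0.7680) = 0.1548
x4 & x3 = a·b on (0.6900, 0.6500) = 0.4485
x2 & x1 = a·b on (0.2900, 0.2000) = 0.0580
(x4 & x3) & (x2 & x1) = a·b on (0.4485, 0.0580) = 0.0260
((x3 & ~x4) & (x1 | ~x2)) | ((x4 & x3) & (x2 & x1)) = a + b − a·b on (0.1548, 0.0260) = 0.1767

0.177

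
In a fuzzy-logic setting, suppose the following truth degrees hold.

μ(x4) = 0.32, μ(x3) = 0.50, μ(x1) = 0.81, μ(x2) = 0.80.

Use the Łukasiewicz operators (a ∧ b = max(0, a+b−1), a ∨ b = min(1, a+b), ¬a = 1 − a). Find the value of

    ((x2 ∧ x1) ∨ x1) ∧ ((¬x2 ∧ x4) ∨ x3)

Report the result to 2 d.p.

x2 ∧ x1 = max(0, a+b−1) on (0.80, 0.81) = 0.61
(x2 ∧ x1) ∨ x1 = min(1, a+b) on (0.61, 0.81) = 1.00
¬x2 = 1 − 0.80 = 0.20
¬x2 ∧ x4 = max(0, a+b−1) on (0.20, 0.32) = 0.00
(¬x2 ∧ x4) ∨ x3 = min(1, a+b) on (0.00, 0.50) = 0.50
((x2 ∧ x1) ∨ x1) ∧ ((¬x2 ∧ x4) ∨ x3) = max(0, a+b−1) on (1.00, 0.50) = 0.50

0.50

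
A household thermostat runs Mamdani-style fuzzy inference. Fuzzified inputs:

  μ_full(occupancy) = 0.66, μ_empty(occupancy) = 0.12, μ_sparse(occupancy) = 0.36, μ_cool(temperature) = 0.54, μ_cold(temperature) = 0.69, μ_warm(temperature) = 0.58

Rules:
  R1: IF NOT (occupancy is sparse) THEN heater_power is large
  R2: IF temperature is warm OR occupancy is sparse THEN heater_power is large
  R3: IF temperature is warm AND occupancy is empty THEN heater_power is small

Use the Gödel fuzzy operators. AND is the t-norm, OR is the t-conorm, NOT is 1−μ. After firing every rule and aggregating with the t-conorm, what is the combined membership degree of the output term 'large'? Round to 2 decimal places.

R1: ¬sparse=1−0.36=0.64 → w = 0.64
R2: warm=0.58, sparse=0.36; OR[max(a, b)] → w = 0.58
R3: warm=0.58, empty=0.12; AND[min(a, b)] → w = 0.12
Rules with consequent 'large': {R1, R2} → strengths 0.64, 0.58
Aggregate via t-conorm [max(a, b)]: 0.64

0.64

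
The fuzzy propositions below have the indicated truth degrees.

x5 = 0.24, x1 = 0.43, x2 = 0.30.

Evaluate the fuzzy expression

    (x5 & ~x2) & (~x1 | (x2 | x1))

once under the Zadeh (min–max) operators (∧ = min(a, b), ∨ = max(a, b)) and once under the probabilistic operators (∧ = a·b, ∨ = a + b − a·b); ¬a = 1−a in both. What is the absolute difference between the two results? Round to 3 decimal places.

Under Zadeh (min–max):
  ~x2 = 1 − 0.30 = 0.70
  x5 & ~x2 = min(a, b) on (0.24, 0.70) = 0.24
  ~x1 = 1 − 0.43 = 0.57
  x2 | x1 = max(a, b) on (0.30, 0.43) = 0.43
  ~x1 | (x2 | x1) = max(a, b) on (0.57, 0.43) = 0.57
  (x5 & ~x2) & (~x1 | (x2 | x1)) = min(a, b) on (0.24, 0.57) = 0.24
  → value = 0.2400
Under probabilistic:
  ~x2 = 1 − 0.3000 = 0.7000
  x5 & ~x2 = a·b on (0.2400, 0.7000) = 0.1680
  ~x1 = 1 − 0.4300 = 0.5700
  x2 | x1 = a + b − a·b on (0.3000, 0.4300) = 0.6010
  ~x1 | (x2 | x1) = a + b − a·b on (0.5700, 0.6010) = 0.8284
  (x5 & ~x2) & (~x1 | (x2 | x1)) = a·b on (0.1680, 0.8284) = 0.1392
  → value = 0.1392
|0.2400 − 0.1392| = 0.101

0.101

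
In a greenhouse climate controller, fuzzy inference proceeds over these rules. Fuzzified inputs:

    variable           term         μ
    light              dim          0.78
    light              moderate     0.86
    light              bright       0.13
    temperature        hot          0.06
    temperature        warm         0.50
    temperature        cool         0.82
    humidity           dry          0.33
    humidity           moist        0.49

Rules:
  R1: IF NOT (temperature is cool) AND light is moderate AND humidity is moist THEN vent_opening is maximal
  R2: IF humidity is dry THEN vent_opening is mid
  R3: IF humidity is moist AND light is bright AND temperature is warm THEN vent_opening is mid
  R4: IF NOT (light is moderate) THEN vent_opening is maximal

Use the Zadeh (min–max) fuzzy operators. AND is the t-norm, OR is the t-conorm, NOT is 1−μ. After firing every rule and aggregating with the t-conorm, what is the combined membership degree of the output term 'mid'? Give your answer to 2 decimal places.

R1: ¬cool=1−0.82=0.18, moderate=0.86, moist=0.49; AND[min(a, b)] → w = 0.18
R2: dry=0.33 → w = 0.33
R3: moist=0.49, bright=0.13, warm=0.50; AND[min(a, b)] → w = 0.13
R4: ¬moderate=1−0.86=0.14 → w = 0.14
Rules with consequent 'mid': {R2, R3} → strengths 0.33, 0.13
Aggregate via t-conorm [max(a, b)]: 0.33

0.33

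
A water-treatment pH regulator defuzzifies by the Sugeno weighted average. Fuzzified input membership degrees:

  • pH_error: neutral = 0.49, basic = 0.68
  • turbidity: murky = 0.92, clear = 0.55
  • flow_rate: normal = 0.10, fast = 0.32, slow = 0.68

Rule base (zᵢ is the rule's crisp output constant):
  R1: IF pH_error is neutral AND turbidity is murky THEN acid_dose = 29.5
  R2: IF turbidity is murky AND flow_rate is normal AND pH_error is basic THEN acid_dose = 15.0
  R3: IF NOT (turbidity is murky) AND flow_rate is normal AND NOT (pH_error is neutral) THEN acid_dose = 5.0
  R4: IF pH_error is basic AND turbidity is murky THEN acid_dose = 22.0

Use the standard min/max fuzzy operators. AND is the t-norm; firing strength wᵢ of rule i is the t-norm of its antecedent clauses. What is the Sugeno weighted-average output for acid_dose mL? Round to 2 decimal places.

R1 (z=29.5): neutral=0.49, murky=0.92; AND[min(a, b)] → w = 0.49
R2 (z=15.0): murky=0.92, normal=0.10, basic=0.68; AND[min(a, b)] → w = 0.10
R3 (z=5.0): ¬murky=1−0.92=0.08, normal=0.10, ¬neutral=1−0.49=0.51; AND[min(a, b)] → w = 0.08
R4 (z=22.0): basic=0.68, murky=0.92; AND[min(a, b)] → w = 0.68
Weighted average = (0.49·29.5 + 0.10·15.0 + 0.08·5.0 + 0.68·22.0) / (0.49 + 0.10 + 0.08 + 0.68)
  = 31.3150 / 1.3500 = 23.20

23.20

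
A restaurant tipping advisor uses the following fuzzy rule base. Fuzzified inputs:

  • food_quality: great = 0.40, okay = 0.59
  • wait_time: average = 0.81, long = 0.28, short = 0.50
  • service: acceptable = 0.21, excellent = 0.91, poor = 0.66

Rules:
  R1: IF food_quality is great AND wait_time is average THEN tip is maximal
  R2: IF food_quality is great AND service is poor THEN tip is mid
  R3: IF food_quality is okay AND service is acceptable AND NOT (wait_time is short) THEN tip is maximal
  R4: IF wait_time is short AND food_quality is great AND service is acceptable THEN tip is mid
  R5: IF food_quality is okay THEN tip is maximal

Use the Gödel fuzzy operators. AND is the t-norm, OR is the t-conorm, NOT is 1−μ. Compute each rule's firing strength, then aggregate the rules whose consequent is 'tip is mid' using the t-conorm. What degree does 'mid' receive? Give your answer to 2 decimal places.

R1: great=0.40, average=0.81; AND[min(a, b)] → w = 0.40
R2: great=0.40, poor=0.66; AND[min(a, b)] → w = 0.40
R3: okay=0.59, acceptable=0.21, ¬short=1−0.50=0.50; AND[min(a, b)] → w = 0.21
R4: short=0.50, great=0.40, acceptable=0.21; AND[min(a, b)] → w = 0.21
R5: okay=0.59 → w = 0.59
Rules with consequent 'mid': {R2, R4} → strengths 0.40, 0.21
Aggregate via t-conorm [max(a, b)]: 0.40

0.40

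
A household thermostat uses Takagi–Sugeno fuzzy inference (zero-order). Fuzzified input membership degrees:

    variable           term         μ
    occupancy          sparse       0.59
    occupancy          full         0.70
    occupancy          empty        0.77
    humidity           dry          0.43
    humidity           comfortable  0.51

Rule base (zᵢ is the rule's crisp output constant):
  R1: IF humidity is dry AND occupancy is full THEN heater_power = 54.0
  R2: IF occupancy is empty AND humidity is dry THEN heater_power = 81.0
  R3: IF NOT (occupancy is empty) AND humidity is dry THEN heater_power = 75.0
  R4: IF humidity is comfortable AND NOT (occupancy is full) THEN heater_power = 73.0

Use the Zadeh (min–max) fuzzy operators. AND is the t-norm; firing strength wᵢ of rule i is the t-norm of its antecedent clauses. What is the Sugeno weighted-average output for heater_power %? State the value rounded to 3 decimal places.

R1 (z=54.0): dry=0.43, full=0.70; AND[min(a, b)] → w = 0.43
R2 (z=81.0): empty=0.77, dry=0.43; AND[min(a, b)] → w = 0.43
R3 (z=75.0): ¬empty=1−0.77=0.23, dry=0.43; AND[min(a, b)] → w = 0.23
R4 (z=73.0): comfortable=0.51, ¬full=1−0.70=0.30; AND[min(a, b)] → w = 0.30
Weighted average = (0.43·54.0 + 0.43·81.0 + 0.23·75.0 + 0.30·73.0) / (0.43 + 0.43 + 0.23 + 0.30)
  = 97.2000 / 1.3900 = 69.928

69.928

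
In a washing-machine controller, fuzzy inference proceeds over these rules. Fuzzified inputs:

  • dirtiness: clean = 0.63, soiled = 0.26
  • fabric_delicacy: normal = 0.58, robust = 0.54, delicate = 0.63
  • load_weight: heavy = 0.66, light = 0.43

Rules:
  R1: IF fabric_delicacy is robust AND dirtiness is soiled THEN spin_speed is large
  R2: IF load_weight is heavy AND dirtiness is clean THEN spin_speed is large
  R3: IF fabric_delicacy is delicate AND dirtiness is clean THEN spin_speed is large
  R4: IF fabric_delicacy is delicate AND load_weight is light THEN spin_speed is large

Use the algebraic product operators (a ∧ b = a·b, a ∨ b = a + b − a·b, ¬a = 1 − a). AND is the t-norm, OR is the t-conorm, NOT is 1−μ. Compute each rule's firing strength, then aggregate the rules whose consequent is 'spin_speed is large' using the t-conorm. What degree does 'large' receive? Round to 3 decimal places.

0.779

R1: robust=0.54, soiled=0.26; AND[a·b] → w = 0.1404
R2: heavy=0.66, clean=0.63; AND[a·b] → w = 0.4158
R3: delicate=0.63, clean=0.63; AND[a·b] → w = 0.3969
R4: delicate=0.63, light=0.43; AND[a·b] → w = 0.2709
Rules with consequent 'large': {R1, R2, R3, R4} → strengths 0.1404, 0.4158, 0.3969, 0.2709
Aggregate via t-conorm [a + b − a·b]: 0.7792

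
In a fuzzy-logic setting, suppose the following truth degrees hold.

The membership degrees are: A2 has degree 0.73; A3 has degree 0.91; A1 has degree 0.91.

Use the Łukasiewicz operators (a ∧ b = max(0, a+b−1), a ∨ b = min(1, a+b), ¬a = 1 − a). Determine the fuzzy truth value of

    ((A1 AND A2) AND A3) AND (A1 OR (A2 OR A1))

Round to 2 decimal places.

A1 AND A2 = max(0, a+b−1) on (0.91, 0.73) = 0.64
(A1 AND A2) AND A3 = max(0, a+b−1) on (0.64, 0.91) = 0.55
A2 OR A1 = min(1, a+b) on (0.73, 0.91) = 1.00
A1 OR (A2 OR A1) = min(1, a+b) on (0.91, 1.00) = 1.00
((A1 AND A2) AND A3) AND (A1 OR (A2 OR A1)) = max(0, a+b−1) on (0.55, 1.00) = 0.55

0.55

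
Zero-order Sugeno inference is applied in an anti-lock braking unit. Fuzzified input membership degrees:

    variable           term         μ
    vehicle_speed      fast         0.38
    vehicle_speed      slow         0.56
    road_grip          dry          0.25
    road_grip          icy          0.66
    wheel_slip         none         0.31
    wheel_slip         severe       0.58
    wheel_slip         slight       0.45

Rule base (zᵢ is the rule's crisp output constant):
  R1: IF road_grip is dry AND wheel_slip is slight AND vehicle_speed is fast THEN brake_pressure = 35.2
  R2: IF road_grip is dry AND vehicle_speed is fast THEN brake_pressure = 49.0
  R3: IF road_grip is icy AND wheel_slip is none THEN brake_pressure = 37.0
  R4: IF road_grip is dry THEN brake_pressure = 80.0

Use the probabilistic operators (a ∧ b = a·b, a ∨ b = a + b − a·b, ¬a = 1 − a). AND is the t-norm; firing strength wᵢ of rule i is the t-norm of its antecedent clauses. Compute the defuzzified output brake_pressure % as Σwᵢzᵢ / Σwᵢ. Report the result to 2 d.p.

56.94

R1 (z=35.2): dry=0.25, slight=0.45, fast=0.38; AND[a·b] → w = 0.0428
R2 (z=49.0): dry=0.25, fast=0.38; AND[a·b] → w = 0.0950
R3 (z=37.0): icy=0.66, none=0.31; AND[a·b] → w = 0.2046
R4 (z=80.0): dry=0.25 → w = 0.2500
Weighted average = (0.0428·35.2 + 0.0950·49.0 + 0.2046·37.0 + 0.2500·80.0) / (0.0428 + 0.0950 + 0.2046 + 0.2500)
  = 33.7300 / 0.5924 = 56.94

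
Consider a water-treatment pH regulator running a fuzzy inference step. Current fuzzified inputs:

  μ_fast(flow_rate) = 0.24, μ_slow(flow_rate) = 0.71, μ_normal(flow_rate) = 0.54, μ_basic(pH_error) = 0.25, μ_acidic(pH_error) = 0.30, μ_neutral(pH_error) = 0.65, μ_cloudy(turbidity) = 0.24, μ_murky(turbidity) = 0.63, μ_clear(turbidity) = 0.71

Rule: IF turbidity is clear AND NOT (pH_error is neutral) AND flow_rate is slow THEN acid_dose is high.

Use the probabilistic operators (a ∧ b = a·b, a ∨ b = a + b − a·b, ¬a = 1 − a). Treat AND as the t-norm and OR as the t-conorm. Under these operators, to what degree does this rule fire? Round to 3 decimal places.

firing strength: clear=0.71, ¬neutral=1−0.65=0.35, slow=0.71; AND[a·b] → w = 0.1764

0.176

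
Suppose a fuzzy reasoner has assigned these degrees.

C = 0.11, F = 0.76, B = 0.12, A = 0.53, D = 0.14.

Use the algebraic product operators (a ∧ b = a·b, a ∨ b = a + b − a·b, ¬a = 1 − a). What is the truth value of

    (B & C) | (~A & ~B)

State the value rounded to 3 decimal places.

B & C = a·b on (0.1200, 0.1100) = 0.0132
~A = 1 − 0.5300 = 0.4700
~B = 1 − 0.1200 = 0.8800
~A & ~B = a·b on (0.4700, 0.8800) = 0.4136
(B & C) | (~A & ~B) = a + b − a·b on (0.0132, 0.4136) = 0.4213

0.421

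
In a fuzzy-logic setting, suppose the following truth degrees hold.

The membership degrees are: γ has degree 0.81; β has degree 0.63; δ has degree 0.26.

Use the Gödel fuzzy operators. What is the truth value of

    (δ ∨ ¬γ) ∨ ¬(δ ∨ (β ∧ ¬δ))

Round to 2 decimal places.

¬γ = 1 − 0.81 = 0.19
δ ∨ ¬γ = max(a, b) on (0.26, 0.19) = 0.26
¬δ = 1 − 0.26 = 0.74
β ∧ ¬δ = min(a, b) on (0.63, 0.74) = 0.63
δ ∨ (β ∧ ¬δ) = max(a, b) on (0.26, 0.63) = 0.63
¬(δ ∨ (β ∧ ¬δ)) = 1 − 0.63 = 0.37
(δ ∨ ¬γ) ∨ ¬(δ ∨ (β ∧ ¬δ)) = max(a, b) on (0.26, 0.37) = 0.37

0.37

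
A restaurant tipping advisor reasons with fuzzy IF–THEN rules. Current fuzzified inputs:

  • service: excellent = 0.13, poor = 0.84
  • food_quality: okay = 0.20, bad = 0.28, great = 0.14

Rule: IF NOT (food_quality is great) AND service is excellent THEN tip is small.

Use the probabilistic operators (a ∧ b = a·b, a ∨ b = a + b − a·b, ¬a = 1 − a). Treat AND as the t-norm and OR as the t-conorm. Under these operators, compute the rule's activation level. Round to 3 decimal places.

0.112

firing strength: ¬great=1−0.14=0.86, excellent=0.13; AND[a·b] → w = 0.1118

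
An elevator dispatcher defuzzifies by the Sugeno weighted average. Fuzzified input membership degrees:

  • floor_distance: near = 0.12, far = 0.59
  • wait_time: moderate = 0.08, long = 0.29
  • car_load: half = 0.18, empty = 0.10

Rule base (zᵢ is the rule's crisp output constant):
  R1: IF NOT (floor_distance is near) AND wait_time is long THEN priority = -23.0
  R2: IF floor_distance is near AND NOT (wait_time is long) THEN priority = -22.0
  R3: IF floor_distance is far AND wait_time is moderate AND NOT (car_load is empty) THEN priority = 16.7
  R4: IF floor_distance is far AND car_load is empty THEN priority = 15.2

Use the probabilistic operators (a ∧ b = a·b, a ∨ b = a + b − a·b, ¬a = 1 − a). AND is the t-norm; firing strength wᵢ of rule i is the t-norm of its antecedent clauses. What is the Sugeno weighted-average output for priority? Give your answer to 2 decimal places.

-13.89

R1 (z=-23.0): ¬near=1−0.12=0.88, long=0.29; AND[a·b] → w = 0.2552
R2 (z=-22.0): near=0.12, ¬long=1−0.29=0.71; AND[a·b] → w = 0.0852
R3 (z=16.7): far=0.59, moderate=0.08, ¬empty=1−0.10=0.90; AND[a·b] → w = 0.0425
R4 (z=15.2): far=0.59, empty=0.10; AND[a·b] → w = 0.0590
Weighted average = (0.2552·-23.0 + 0.0852·-22.0 + 0.0425·16.7 + 0.0590·15.2) / (0.2552 + 0.0852 + 0.0425 + 0.0590)
  = -6.1378 / 0.4419 = -13.89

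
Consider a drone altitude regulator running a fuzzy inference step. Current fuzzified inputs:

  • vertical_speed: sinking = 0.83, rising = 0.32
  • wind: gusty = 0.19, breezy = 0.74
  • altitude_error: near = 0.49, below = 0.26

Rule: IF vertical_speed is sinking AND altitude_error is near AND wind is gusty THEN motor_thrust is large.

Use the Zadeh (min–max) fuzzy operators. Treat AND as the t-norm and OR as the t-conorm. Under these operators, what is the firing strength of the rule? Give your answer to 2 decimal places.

firing strength: sinking=0.83, near=0.49, gusty=0.19; AND[min(a, b)] → w = 0.19

0.19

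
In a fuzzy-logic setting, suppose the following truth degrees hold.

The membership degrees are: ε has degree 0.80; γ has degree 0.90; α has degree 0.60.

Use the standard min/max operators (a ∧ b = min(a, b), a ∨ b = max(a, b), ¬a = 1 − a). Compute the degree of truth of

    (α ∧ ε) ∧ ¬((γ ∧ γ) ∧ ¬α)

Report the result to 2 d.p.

α ∧ ε = min(a, b) on (0.60, 0.80) = 0.60
γ ∧ γ = min(a, b) on (0.90, 0.90) = 0.90
¬α = 1 − 0.60 = 0.40
(γ ∧ γ) ∧ ¬α = min(a, b) on (0.90, 0.40) = 0.40
¬((γ ∧ γ) ∧ ¬α) = 1 − 0.40 = 0.60
(α ∧ ε) ∧ ¬((γ ∧ γ) ∧ ¬α) = min(a, b) on (0.60, 0.60) = 0.60

0.60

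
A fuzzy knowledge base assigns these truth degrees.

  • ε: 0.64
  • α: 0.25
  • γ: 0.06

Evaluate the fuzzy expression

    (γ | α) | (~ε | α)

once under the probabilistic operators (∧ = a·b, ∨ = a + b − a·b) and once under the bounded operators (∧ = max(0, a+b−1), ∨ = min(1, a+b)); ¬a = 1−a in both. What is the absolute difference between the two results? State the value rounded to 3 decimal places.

0.258

Under probabilistic:
  γ | α = a + b − a·b on (0.0600, 0.2500) = 0.2950
  ~ε = 1 − 0.6400 = 0.3600
  ~ε | α = a + b − a·b on (0.3600, 0.2500) = 0.5200
  (γ | α) | (~ε | α) = a + b − a·b on (0.2950, 0.5200) = 0.6616
  → value = 0.6616
Under bounded:
  γ | α = min(1, a+b) on (0.06, 0.25) = 0.31
  ~ε = 1 − 0.64 = 0.36
  ~ε | α = min(1, a+b) on (0.36, 0.25) = 0.61
  (γ | α) | (~ε | α) = min(1, a+b) on (0.31, 0.61) = 0.92
  → value = 0.9200
|0.6616 − 0.9200| = 0.258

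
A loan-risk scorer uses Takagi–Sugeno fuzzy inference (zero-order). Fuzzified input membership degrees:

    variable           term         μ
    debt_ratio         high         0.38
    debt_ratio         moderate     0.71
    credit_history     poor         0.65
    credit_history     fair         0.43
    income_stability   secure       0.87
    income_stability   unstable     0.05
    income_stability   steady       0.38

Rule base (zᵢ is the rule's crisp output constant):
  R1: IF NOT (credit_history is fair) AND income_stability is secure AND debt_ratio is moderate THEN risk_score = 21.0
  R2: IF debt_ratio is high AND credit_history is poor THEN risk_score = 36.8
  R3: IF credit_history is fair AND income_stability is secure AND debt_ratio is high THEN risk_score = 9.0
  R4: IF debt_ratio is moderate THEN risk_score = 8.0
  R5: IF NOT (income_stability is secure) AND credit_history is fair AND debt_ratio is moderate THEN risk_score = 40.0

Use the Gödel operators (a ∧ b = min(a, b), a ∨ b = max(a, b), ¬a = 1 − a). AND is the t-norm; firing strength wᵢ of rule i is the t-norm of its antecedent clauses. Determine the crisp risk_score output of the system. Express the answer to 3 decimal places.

R1 (z=21.0): ¬fair=1−0.43=0.57, secure=0.87, moderate=0.71; AND[min(a, b)] → w = 0.57
R2 (z=36.8): high=0.38, poor=0.65; AND[min(a, b)] → w = 0.38
R3 (z=9.0): fair=0.43, secure=0.87, high=0.38; AND[min(a, b)] → w = 0.38
R4 (z=8.0): moderate=0.71 → w = 0.71
R5 (z=40.0): ¬secure=1−0.87=0.13, fair=0.43, moderate=0.71; AND[min(a, b)] → w = 0.13
Weighted average = (0.57·21.0 + 0.38·36.8 + 0.38·9.0 + 0.71·8.0 + 0.13·40.0) / (0.57 + 0.38 + 0.38 + 0.71 + 0.13)
  = 40.2540 / 2.1700 = 18.550

18.550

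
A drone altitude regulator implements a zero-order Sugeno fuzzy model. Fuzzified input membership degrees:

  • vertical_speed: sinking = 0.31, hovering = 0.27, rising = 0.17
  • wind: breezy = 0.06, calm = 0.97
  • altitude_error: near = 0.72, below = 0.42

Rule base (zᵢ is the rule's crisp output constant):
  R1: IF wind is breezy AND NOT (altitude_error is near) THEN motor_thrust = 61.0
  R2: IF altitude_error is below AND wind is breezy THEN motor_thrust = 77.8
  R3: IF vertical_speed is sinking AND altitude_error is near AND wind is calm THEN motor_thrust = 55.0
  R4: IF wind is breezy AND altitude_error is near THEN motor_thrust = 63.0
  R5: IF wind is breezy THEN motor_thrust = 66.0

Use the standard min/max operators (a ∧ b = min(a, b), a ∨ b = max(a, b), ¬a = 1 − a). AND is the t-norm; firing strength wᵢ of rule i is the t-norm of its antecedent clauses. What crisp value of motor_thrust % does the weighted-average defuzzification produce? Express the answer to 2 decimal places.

R1 (z=61.0): breezy=0.06, ¬near=1−0.72=0.28; AND[min(a, b)] → w = 0.06
R2 (z=77.8): below=0.42, breezy=0.06; AND[min(a, b)] → w = 0.06
R3 (z=55.0): sinking=0.31, near=0.72, calm=0.97; AND[min(a, b)] → w = 0.31
R4 (z=63.0): breezy=0.06, near=0.72; AND[min(a, b)] → w = 0.06
R5 (z=66.0): breezy=0.06 → w = 0.06
Weighted average = (0.06·61.0 + 0.06·77.8 + 0.31·55.0 + 0.06·63.0 + 0.06·66.0) / (0.06 + 0.06 + 0.31 + 0.06 + 0.06)
  = 33.1180 / 0.5500 = 60.21

60.21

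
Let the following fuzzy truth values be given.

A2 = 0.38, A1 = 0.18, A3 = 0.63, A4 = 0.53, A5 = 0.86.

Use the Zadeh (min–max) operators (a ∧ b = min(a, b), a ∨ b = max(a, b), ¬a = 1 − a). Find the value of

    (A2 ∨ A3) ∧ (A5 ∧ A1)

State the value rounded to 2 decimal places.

0.18

A2 ∨ A3 = max(a, b) on (0.38, 0.63) = 0.63
A5 ∧ A1 = min(a, b) on (0.86, 0.18) = 0.18
(A2 ∨ A3) ∧ (A5 ∧ A1) = min(a, b) on (0.63, 0.18) = 0.18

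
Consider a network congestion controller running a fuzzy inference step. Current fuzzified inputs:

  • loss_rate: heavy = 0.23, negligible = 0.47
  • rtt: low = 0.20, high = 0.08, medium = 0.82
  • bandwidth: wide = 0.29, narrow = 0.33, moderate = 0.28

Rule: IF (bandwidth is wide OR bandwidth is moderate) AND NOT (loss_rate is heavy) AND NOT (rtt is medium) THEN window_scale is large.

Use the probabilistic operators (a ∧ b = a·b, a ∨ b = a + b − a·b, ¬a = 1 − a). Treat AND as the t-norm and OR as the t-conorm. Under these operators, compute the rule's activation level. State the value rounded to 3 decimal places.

0.068

firing strength: (wide=0.29 OR moderate=0.28) = 0.4888; AND[a·b] with ¬heavy=1−0.23=0.77, ¬medium=1−0.82=0.18 → w = 0.0677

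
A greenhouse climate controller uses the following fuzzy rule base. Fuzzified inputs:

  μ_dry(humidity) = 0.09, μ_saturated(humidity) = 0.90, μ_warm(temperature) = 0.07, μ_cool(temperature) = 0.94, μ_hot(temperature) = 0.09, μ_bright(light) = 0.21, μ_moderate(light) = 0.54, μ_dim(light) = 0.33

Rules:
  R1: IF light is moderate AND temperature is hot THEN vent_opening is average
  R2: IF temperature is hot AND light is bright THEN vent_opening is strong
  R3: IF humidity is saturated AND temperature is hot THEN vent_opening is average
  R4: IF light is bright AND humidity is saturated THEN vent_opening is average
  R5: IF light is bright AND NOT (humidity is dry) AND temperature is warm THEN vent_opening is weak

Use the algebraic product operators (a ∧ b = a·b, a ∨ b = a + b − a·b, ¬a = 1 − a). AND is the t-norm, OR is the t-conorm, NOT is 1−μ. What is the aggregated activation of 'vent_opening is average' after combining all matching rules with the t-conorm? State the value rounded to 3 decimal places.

R1: moderate=0.54, hot=0.09; AND[a·b] → w = 0.0486
R2: hot=0.09, bright=0.21; AND[a·b] → w = 0.0189
R3: saturated=0.90, hot=0.09; AND[a·b] → w = 0.0810
R4: bright=0.21, saturated=0.90; AND[a·b] → w = 0.1890
R5: bright=0.21, ¬dry=1−0.09=0.91, warm=0.07; AND[a·b] → w = 0.0134
Rules with consequent 'average': {R1, R3, R4} → strengths 0.0486, 0.0810, 0.1890
Aggregate via t-conorm [a + b − a·b]: 0.2909

0.291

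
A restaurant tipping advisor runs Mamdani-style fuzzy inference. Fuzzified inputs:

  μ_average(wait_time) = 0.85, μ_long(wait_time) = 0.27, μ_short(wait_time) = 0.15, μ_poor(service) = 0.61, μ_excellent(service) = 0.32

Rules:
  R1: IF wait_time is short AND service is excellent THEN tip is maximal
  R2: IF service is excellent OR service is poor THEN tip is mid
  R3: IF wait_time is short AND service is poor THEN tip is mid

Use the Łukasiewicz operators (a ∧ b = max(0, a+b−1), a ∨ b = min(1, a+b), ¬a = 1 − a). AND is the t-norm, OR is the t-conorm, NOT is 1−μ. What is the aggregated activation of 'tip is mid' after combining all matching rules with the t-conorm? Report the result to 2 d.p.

R1: short=0.15, excellent=0.32; AND[max(0, a+b−1)] → w = 0.00
R2: excellent=0.32, poor=0.61; OR[min(1, a+b)] → w = 0.93
R3: short=0.15, poor=0.61; AND[max(0, a+b−1)] → w = 0.00
Rules with consequent 'mid': {R2, R3} → strengths 0.93, 0.00
Aggregate via t-conorm [min(1, a+b)]: 0.93

0.93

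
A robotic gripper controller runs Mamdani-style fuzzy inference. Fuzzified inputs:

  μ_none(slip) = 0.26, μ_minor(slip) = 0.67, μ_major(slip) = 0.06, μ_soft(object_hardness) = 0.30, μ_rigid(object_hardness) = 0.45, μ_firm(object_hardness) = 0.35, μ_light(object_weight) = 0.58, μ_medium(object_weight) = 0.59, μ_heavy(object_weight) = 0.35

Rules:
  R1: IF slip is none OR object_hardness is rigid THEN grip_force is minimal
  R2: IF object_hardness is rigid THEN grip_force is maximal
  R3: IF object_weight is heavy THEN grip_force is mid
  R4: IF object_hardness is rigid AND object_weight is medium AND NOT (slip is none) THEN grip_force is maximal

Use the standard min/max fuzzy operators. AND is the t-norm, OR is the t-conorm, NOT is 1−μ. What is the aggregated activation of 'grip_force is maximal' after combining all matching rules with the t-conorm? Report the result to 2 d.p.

R1: none=0.26, rigid=0.45; OR[max(a, b)] → w = 0.45
R2: rigid=0.45 → w = 0.45
R3: heavy=0.35 → w = 0.35
R4: rigid=0.45, medium=0.59, ¬none=1−0.26=0.74; AND[min(a, b)] → w = 0.45
Rules with consequent 'maximal': {R2, R4} → strengths 0.45, 0.45
Aggregate via t-conorm [max(a, b)]: 0.45

0.45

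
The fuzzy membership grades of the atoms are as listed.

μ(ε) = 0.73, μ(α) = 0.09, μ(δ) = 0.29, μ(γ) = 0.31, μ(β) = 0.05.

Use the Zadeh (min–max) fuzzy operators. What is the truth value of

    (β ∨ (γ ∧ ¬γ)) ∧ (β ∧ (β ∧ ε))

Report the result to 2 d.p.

0.05

¬γ = 1 − 0.31 = 0.69
γ ∧ ¬γ = min(a, b) on (0.31, 0.69) = 0.31
β ∨ (γ ∧ ¬γ) = max(a, b) on (0.05, 0.31) = 0.31
β ∧ ε = min(a, b) on (0.05, 0.73) = 0.05
β ∧ (β ∧ ε) = min(a, b) on (0.05, 0.05) = 0.05
(β ∨ (γ ∧ ¬γ)) ∧ (β ∧ (β ∧ ε)) = min(a, b) on (0.31, 0.05) = 0.05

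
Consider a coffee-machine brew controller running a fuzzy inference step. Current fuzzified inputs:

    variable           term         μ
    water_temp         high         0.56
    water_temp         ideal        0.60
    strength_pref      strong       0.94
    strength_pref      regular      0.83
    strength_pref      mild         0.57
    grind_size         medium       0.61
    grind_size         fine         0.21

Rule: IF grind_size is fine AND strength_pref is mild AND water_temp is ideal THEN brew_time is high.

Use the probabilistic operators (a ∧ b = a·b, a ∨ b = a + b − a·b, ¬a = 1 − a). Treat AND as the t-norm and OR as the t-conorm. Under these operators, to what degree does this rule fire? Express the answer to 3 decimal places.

0.072

firing strength: fine=0.21, mild=0.57, ideal=0.60; AND[a·b] → w = 0.0718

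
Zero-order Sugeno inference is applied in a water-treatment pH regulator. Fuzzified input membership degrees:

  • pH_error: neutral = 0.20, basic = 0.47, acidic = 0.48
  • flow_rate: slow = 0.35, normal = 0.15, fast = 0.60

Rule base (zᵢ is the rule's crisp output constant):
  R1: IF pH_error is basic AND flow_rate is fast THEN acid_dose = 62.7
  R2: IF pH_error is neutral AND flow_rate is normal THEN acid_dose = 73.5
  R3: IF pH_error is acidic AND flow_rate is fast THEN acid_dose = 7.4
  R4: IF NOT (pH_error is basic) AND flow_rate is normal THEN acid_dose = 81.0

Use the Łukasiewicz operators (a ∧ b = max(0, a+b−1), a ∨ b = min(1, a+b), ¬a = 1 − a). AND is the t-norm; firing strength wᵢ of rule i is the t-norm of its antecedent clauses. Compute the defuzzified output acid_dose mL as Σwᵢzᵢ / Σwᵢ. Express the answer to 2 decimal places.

33.21

R1 (z=62.7): basic=0.47, fast=0.60; AND[max(0, a+b−1)] → w = 0.07
R2 (z=73.5): neutral=0.20, normal=0.15; AND[max(0, a+b−1)] → w = 0.00
R3 (z=7.4): acidic=0.48, fast=0.60; AND[max(0, a+b−1)] → w = 0.08
R4 (z=81.0): ¬basic=1−0.47=0.53, normal=0.15; AND[max(0, a+b−1)] → w = 0.00
Weighted average = (0.07·62.7 + 0.00·73.5 + 0.08·7.4 + 0.00·81.0) / (0.07 + 0.00 + 0.08 + 0.00)
  = 4.9810 / 0.1500 = 33.21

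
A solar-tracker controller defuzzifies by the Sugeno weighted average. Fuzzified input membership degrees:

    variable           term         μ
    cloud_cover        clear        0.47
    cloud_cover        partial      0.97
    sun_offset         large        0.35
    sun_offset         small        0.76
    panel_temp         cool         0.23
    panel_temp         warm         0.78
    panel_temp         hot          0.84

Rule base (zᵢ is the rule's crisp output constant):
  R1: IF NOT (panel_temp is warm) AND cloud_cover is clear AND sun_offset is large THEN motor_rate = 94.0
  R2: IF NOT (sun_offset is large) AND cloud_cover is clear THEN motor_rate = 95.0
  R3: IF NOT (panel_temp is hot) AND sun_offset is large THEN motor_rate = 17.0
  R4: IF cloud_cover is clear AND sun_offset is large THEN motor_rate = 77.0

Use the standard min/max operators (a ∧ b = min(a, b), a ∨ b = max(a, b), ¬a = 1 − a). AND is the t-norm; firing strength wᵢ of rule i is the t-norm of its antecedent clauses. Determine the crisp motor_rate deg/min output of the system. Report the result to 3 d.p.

R1 (z=94.0): ¬warm=1−0.78=0.22, clear=0.47, large=0.35; AND[min(a, b)] → w = 0.22
R2 (z=95.0): ¬large=1−0.35=0.65, clear=0.47; AND[min(a, b)] → w = 0.47
R3 (z=17.0): ¬hot=1−0.84=0.16, large=0.35; AND[min(a, b)] → w = 0.16
R4 (z=77.0): clear=0.47, large=0.35; AND[min(a, b)] → w = 0.35
Weighted average = (0.22·94.0 + 0.47·95.0 + 0.16·17.0 + 0.35·77.0) / (0.22 + 0.47 + 0.16 + 0.35)
  = 95.0000 / 1.2000 = 79.167

79.167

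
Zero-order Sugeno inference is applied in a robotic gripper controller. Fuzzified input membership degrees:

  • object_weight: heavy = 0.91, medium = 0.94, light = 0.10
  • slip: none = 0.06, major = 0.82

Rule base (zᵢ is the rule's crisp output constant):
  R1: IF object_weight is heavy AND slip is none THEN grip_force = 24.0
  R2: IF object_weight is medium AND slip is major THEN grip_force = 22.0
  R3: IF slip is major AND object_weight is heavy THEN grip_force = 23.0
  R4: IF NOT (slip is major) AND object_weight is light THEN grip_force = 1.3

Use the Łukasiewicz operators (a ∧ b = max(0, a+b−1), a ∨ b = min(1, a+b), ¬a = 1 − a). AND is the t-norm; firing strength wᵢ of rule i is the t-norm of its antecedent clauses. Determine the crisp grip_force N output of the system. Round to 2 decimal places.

22.49

R1 (z=24.0): heavy=0.91, none=0.06; AND[max(0, a+b−1)] → w = 0.00
R2 (z=22.0): medium=0.94, major=0.82; AND[max(0, a+b−1)] → w = 0.76
R3 (z=23.0): major=0.82, heavy=0.91; AND[max(0, a+b−1)] → w = 0.73
R4 (z=1.3): ¬major=1−0.82=0.18, light=0.10; AND[max(0, a+b−1)] → w = 0.00
Weighted average = (0.00·24.0 + 0.76·22.0 + 0.73·23.0 + 0.00·1.3) / (0.00 + 0.76 + 0.73 + 0.00)
  = 33.5100 / 1.4900 = 22.49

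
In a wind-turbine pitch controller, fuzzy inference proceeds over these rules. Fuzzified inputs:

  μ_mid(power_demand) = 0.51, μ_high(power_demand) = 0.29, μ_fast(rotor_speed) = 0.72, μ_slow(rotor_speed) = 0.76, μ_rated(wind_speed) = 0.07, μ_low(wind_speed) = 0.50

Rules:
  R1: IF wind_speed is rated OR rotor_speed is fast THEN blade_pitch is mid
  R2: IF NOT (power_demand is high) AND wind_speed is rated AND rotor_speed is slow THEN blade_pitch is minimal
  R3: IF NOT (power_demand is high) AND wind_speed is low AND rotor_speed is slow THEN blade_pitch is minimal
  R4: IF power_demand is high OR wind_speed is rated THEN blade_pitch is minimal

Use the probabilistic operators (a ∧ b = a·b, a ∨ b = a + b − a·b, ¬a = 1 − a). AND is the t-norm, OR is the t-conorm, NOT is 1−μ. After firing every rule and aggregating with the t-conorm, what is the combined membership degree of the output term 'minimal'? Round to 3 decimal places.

R1: rated=0.07, fast=0.72; OR[a + b − a·b] → w = 0.7396
R2: ¬high=1−0.29=0.71, rated=0.07, slow=0.76; AND[a·b] → w = 0.0378
R3: ¬high=1−0.29=0.71, low=0.50, slow=0.76; AND[a·b] → w = 0.2698
R4: high=0.29, rated=0.07; OR[a + b − a·b] → w = 0.3397
Rules with consequent 'minimal': {R2, R3, R4} → strengths 0.0378, 0.2698, 0.3397
Aggregate via t-conorm [a + b − a·b]: 0.5361

0.536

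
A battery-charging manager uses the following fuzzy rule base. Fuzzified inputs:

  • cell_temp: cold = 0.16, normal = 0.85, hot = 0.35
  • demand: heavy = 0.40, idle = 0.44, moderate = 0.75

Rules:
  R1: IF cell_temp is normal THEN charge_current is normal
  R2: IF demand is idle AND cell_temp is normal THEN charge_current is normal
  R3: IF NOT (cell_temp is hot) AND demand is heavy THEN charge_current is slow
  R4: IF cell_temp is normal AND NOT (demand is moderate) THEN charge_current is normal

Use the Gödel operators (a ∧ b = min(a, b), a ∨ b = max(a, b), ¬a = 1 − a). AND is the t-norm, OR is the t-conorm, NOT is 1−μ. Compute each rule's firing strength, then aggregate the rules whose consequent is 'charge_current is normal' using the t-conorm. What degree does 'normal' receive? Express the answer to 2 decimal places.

0.85

R1: normal=0.85 → w = 0.85
R2: idle=0.44, normal=0.85; AND[min(a, b)] → w = 0.44
R3: ¬hot=1−0.35=0.65, heavy=0.40; AND[min(a, b)] → w = 0.40
R4: normal=0.85, ¬moderate=1−0.75=0.25; AND[min(a, b)] → w = 0.25
Rules with consequent 'normal': {R1, R2, R4} → strengths 0.85, 0.44, 0.25
Aggregate via t-conorm [max(a, b)]: 0.85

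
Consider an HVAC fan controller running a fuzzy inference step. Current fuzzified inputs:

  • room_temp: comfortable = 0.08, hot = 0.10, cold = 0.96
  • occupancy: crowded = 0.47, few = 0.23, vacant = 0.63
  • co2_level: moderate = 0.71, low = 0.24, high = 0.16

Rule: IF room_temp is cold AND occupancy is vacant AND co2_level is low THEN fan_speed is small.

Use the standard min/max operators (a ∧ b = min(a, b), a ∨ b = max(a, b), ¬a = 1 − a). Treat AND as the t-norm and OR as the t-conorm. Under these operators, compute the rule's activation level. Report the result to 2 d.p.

0.24

firing strength: cold=0.96, vacant=0.63, low=0.24; AND[min(a, b)] → w = 0.24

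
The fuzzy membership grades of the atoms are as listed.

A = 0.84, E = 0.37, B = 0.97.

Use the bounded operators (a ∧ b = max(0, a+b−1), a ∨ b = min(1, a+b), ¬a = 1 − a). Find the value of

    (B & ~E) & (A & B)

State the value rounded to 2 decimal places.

0.41

~E = 1 − 0.37 = 0.63
B & ~E = max(0, a+b−1) on (0.97, 0.63) = 0.60
A & B = max(0, a+b−1) on (0.84, 0.97) = 0.81
(B & ~E) & (A & B) = max(0, a+b−1) on (0.60, 0.81) = 0.41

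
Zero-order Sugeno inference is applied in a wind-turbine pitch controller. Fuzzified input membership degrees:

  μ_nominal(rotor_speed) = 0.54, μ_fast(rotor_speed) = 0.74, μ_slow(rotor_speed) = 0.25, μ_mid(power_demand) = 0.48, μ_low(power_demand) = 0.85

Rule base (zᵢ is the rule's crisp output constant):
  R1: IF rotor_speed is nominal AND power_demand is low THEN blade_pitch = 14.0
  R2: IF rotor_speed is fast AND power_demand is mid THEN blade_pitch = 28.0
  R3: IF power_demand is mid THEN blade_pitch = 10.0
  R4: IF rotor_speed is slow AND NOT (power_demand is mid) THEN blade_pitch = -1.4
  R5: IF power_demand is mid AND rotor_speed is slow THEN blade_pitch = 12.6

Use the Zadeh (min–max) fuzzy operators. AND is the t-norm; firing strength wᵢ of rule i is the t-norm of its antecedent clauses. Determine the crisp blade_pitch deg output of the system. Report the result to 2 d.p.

14.30

R1 (z=14.0): nominal=0.54, low=0.85; AND[min(a, b)] → w = 0.54
R2 (z=28.0): fast=0.74, mid=0.48; AND[min(a, b)] → w = 0.48
R3 (z=10.0): mid=0.48 → w = 0.48
R4 (z=-1.4): slow=0.25, ¬mid=1−0.48=0.52; AND[min(a, b)] → w = 0.25
R5 (z=12.6): mid=0.48, slow=0.25; AND[min(a, b)] → w = 0.25
Weighted average = (0.54·14.0 + 0.48·28.0 + 0.48·10.0 + 0.25·-1.4 + 0.25·12.6) / (0.54 + 0.48 + 0.48 + 0.25 + 0.25)
  = 28.6000 / 2.0000 = 14.30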